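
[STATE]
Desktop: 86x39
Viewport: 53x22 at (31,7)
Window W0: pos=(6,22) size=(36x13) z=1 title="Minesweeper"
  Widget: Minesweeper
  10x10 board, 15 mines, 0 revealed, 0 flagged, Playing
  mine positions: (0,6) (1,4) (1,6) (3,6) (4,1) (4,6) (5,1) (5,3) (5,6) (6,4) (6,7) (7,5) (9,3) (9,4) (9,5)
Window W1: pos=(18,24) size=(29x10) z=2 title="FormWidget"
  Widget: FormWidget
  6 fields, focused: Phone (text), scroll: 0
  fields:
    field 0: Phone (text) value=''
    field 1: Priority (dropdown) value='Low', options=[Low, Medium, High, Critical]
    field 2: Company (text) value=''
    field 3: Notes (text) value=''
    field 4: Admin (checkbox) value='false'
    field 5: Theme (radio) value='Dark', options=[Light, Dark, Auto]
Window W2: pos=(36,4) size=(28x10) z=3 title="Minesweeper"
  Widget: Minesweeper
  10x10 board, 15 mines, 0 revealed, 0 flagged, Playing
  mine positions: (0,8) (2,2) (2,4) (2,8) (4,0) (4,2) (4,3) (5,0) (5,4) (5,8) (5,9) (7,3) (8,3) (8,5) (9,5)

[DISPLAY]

     ┃■■■■■■■■■■                ┃                    
     ┃■■■■■■■■■■                ┃                    
     ┃■■■■■■■■■■                ┃                    
     ┃■■■■■■■■■■                ┃                    
     ┃■■■■■■■■■■                ┃                    
     ┃■■■■■■■■■■                ┃                    
     ┗━━━━━━━━━━━━━━━━━━━━━━━━━━┛                    
                                                     
                                                     
                                                     
                                                     
                                                     
                                                     
                                                     
                                                     
━━━━━━━━━━┓                                          
          ┃                                          
━━━━━━━━━━━━━━━┓                                     
               ┃                                     
───────────────┨                                     
  [           ]┃                                     
  [Low       ▼]┃                                     


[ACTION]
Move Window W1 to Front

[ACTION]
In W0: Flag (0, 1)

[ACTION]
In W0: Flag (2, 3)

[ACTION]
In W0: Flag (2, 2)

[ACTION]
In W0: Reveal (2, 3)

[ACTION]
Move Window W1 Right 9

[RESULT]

     ┃■■■■■■■■■■                ┃                    
     ┃■■■■■■■■■■                ┃                    
     ┃■■■■■■■■■■                ┃                    
     ┃■■■■■■■■■■                ┃                    
     ┃■■■■■■■■■■                ┃                    
     ┃■■■■■■■■■■                ┃                    
     ┗━━━━━━━━━━━━━━━━━━━━━━━━━━┛                    
                                                     
                                                     
                                                     
                                                     
                                                     
                                                     
                                                     
                                                     
━━━━━━━━━━┓                                          
          ┃                                          
━━━━━━━━━━━━━━━━━━━━━━━━┓                            
rmWidget                ┃                            
────────────────────────┨                            
hone:      [           ]┃                            
riority:   [Low       ▼]┃                            


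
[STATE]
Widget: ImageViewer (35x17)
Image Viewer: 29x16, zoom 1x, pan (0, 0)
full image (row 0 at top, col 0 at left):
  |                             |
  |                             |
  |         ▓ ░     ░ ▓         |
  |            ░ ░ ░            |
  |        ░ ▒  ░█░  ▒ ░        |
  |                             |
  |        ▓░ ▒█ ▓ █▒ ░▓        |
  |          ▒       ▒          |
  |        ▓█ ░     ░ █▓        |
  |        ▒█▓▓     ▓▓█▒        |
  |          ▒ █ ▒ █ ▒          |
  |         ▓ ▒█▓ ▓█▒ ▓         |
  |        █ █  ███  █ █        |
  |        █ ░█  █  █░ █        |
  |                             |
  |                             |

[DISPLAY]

                                   
                                   
         ▓ ░     ░ ▓               
            ░ ░ ░                  
        ░ ▒  ░█░  ▒ ░              
                                   
        ▓░ ▒█ ▓ █▒ ░▓              
          ▒       ▒                
        ▓█ ░     ░ █▓              
        ▒█▓▓     ▓▓█▒              
          ▒ █ ▒ █ ▒                
         ▓ ▒█▓ ▓█▒ ▓               
        █ █  ███  █ █              
        █ ░█  █  █░ █              
                                   
                                   
                                   


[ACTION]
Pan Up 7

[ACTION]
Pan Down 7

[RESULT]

          ▒       ▒                
        ▓█ ░     ░ █▓              
        ▒█▓▓     ▓▓█▒              
          ▒ █ ▒ █ ▒                
         ▓ ▒█▓ ▓█▒ ▓               
        █ █  ███  █ █              
        █ ░█  █  █░ █              
                                   
                                   
                                   
                                   
                                   
                                   
                                   
                                   
                                   
                                   


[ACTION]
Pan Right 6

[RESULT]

    ▒       ▒                      
  ▓█ ░     ░ █▓                    
  ▒█▓▓     ▓▓█▒                    
    ▒ █ ▒ █ ▒                      
   ▓ ▒█▓ ▓█▒ ▓                     
  █ █  ███  █ █                    
  █ ░█  █  █░ █                    
                                   
                                   
                                   
                                   
                                   
                                   
                                   
                                   
                                   
                                   


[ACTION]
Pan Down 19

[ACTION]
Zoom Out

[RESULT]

                                   
                                   
                                   
                                   
                                   
                                   
                                   
                                   
                                   
                                   
                                   
                                   
                                   
                                   
                                   
                                   
                                   


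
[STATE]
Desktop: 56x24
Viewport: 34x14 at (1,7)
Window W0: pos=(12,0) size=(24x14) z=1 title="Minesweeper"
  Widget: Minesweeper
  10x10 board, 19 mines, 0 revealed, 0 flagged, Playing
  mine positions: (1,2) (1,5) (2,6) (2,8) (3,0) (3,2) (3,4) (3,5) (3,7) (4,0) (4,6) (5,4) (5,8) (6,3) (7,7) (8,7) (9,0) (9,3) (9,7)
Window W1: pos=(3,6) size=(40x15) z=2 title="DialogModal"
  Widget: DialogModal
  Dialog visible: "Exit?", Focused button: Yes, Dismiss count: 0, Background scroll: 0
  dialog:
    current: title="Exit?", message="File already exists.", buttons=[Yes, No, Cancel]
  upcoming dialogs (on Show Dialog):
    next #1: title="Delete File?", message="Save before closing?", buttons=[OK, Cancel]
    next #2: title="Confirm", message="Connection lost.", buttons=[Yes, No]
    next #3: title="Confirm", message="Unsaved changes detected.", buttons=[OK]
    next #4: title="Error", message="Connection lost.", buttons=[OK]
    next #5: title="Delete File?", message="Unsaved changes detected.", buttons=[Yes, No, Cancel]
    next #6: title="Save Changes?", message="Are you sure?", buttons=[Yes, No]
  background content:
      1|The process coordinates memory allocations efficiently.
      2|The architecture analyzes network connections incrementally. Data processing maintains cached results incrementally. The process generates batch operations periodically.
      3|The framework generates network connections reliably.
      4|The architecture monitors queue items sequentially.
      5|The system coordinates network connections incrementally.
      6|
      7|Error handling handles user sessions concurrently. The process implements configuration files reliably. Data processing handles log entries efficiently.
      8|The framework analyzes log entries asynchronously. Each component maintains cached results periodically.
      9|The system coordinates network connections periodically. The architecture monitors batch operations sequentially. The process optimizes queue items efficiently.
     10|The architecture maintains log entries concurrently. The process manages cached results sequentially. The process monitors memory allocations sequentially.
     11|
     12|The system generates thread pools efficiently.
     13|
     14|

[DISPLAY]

  ┃ DialogModal                   
  ┠───────────────────────────────
  ┃The process coordinates memory 
  ┃The architecture analyzes netwo
  ┃The framework generates network
  ┃The arc┌──────────────────────┐
  ┃The sys│        Exit?         │
  ┃       │ File already exists. │
  ┃Error h│ [Yes]  No   Cancel   │
  ┃The fra└──────────────────────┘
  ┃The system coordinates network 
  ┃The architecture maintains log 
  ┃                               
  ┗━━━━━━━━━━━━━━━━━━━━━━━━━━━━━━━


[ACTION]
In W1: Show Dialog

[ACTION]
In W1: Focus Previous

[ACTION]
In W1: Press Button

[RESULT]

  ┃ DialogModal                   
  ┠───────────────────────────────
  ┃The process coordinates memory 
  ┃The architecture analyzes netwo
  ┃The framework generates network
  ┃The architecture monitors queue
  ┃The system coordinates network 
  ┃                               
  ┃Error handling handles user ses
  ┃The framework analyzes log entr
  ┃The system coordinates network 
  ┃The architecture maintains log 
  ┃                               
  ┗━━━━━━━━━━━━━━━━━━━━━━━━━━━━━━━


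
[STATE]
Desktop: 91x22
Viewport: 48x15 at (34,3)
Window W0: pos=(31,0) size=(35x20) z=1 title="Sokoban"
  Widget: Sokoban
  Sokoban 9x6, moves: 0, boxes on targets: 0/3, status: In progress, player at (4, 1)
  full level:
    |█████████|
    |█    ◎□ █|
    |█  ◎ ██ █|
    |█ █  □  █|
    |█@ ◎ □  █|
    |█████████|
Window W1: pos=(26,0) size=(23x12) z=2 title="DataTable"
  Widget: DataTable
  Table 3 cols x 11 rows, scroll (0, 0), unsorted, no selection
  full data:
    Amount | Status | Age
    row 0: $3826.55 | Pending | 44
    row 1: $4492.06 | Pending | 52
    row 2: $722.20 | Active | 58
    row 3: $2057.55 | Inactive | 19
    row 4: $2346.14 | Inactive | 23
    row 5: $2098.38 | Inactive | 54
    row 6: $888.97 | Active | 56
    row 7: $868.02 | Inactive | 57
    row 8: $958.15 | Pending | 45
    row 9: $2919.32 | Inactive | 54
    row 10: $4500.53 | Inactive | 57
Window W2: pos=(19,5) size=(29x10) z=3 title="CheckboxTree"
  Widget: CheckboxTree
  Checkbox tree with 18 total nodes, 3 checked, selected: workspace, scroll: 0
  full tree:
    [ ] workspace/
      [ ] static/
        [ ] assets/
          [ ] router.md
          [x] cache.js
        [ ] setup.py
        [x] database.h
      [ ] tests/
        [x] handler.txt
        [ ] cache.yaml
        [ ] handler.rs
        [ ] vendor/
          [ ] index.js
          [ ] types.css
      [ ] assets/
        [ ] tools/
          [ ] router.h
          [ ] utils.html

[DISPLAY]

 │Status  │Age┃                ┃                
─┼────────┼───┃                ┃                
━━━━━━━━━━━━━┓┃                ┃                
             ┃┃                ┃                
─────────────┨┃                ┃                
/            ┃┃                ┃                
             ┃┃                ┃                
s/           ┃┃                ┃                
ter.md       ┃┛                ┃                
he.js        ┃                 ┃                
.py          ┃                 ┃                
━━━━━━━━━━━━━┛                 ┃                
                               ┃                
                               ┃                
                               ┃                


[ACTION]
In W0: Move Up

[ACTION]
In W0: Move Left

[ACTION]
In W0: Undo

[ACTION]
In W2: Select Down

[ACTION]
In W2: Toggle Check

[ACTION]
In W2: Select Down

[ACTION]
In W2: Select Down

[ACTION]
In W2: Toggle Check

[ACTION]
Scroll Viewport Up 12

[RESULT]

━━━━━━━━━━━━━━┓━━━━━━━━━━━━━━━━┓                
ble           ┃                ┃                
──────────────┨────────────────┨                
 │Status  │Age┃                ┃                
─┼────────┼───┃                ┃                
━━━━━━━━━━━━━┓┃                ┃                
             ┃┃                ┃                
─────────────┨┃                ┃                
/            ┃┃                ┃                
             ┃┃                ┃                
s/           ┃┃                ┃                
ter.md       ┃┛                ┃                
he.js        ┃                 ┃                
.py          ┃                 ┃                
━━━━━━━━━━━━━┛                 ┃                


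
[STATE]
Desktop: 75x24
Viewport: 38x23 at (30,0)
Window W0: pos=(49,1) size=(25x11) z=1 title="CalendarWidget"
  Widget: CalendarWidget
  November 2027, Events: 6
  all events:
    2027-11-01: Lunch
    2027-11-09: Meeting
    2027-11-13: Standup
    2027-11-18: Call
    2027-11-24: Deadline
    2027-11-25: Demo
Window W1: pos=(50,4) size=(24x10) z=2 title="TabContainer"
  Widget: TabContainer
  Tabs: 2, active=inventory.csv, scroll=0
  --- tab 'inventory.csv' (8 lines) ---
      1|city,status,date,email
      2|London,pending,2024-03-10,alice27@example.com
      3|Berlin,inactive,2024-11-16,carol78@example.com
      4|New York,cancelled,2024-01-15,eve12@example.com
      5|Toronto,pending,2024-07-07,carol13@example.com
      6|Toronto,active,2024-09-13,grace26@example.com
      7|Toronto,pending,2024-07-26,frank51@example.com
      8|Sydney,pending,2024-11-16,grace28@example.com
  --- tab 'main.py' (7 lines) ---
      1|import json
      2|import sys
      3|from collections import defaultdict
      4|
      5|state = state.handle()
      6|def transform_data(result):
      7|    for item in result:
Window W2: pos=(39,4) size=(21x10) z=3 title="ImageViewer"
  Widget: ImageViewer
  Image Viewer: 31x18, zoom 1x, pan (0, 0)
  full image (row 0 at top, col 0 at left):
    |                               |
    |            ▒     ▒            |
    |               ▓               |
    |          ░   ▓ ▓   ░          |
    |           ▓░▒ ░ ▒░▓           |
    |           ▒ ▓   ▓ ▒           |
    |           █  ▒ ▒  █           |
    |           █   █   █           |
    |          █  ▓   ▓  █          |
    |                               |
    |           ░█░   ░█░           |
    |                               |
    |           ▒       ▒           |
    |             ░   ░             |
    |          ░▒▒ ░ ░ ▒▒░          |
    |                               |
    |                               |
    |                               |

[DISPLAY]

                                      
                   ┏━━━━━━━━━━━━━━━━━━
                   ┃ CalendarWidget   
                   ┠──────────────────
         ┏━━━━━━━━━━━━━━━━━━━┓━━━━━━━━
         ┃ ImageViewer       ┃iner    
         ┠───────────────────┨────────
         ┃                   ┃y.csv]│ 
         ┃            ▒     ▒┃────────
         ┃               ▓   ┃us,date,
         ┃          ░   ▓ ▓  ┃nding,20
         ┃           ▓░▒ ░ ▒░┃active,2
         ┃           ▒ ▓   ▓ ┃cancelle
         ┗━━━━━━━━━━━━━━━━━━━┛━━━━━━━━
                                      
                                      
                                      
                                      
                                      
                                      
                                      
                                      
                                      


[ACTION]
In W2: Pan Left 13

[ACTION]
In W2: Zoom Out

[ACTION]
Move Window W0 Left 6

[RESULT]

                                      
             ┏━━━━━━━━━━━━━━━━━━━━━━━┓
             ┃ CalendarWidget        ┃
             ┠───────────────────────┨
         ┏━━━━━━━━━━━━━━━━━━━┓━━━━━━━━
         ┃ ImageViewer       ┃iner    
         ┠───────────────────┨────────
         ┃                   ┃y.csv]│ 
         ┃            ▒     ▒┃────────
         ┃               ▓   ┃us,date,
         ┃          ░   ▓ ▓  ┃nding,20
         ┃           ▓░▒ ░ ▒░┃active,2
         ┃           ▒ ▓   ▓ ┃cancelle
         ┗━━━━━━━━━━━━━━━━━━━┛━━━━━━━━
                                      
                                      
                                      
                                      
                                      
                                      
                                      
                                      
                                      


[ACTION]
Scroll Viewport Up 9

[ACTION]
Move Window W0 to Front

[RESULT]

                                      
             ┏━━━━━━━━━━━━━━━━━━━━━━━┓
             ┃ CalendarWidget        ┃
             ┠───────────────────────┨
         ┏━━━┃     November 2027     ┃
         ┃ Im┃Mo Tu We Th Fr Sa Su   ┃
         ┠───┃ 1*  2  3  4  5  6  7  ┃
         ┃   ┃ 8  9* 10 11 12 13* 14 ┃
         ┃   ┃15 16 17 18* 19 20 21  ┃
         ┃   ┃22 23 24* 25* 26 27 28 ┃
         ┃   ┃29 30                  ┃
         ┃   ┗━━━━━━━━━━━━━━━━━━━━━━━┛
         ┃           ▒ ▓   ▓ ┃cancelle
         ┗━━━━━━━━━━━━━━━━━━━┛━━━━━━━━
                                      
                                      
                                      
                                      
                                      
                                      
                                      
                                      
                                      


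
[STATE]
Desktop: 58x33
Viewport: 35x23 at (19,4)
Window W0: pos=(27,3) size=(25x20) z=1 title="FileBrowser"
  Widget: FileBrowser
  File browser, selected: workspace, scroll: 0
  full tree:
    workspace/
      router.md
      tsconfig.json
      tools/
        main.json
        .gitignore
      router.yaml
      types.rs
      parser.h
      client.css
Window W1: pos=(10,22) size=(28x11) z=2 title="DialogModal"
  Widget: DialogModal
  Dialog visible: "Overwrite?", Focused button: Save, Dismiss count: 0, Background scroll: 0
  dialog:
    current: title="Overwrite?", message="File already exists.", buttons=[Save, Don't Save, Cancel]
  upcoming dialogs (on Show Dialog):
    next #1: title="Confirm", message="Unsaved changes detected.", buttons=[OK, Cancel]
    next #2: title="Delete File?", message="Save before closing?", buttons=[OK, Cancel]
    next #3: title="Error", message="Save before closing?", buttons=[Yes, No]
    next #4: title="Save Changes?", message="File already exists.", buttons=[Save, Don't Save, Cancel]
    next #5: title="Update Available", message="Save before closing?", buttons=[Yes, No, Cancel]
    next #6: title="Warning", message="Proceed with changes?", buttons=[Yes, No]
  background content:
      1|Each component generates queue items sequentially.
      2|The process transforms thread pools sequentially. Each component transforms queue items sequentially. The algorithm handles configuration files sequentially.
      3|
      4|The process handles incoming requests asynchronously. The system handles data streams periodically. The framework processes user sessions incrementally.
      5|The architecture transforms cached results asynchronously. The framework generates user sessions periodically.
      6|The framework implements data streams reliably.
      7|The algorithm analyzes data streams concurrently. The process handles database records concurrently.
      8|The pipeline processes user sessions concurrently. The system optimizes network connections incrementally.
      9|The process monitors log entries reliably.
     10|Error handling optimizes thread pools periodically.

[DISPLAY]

        ┃ FileBrowser           ┃  
        ┠───────────────────────┨  
        ┃> [-] workspace/       ┃  
        ┃    router.md          ┃  
        ┃    tsconfig.json      ┃  
        ┃    [+] tools/         ┃  
        ┃    router.yaml        ┃  
        ┃    types.rs           ┃  
        ┃    parser.h           ┃  
        ┃    client.css         ┃  
        ┃                       ┃  
        ┃                       ┃  
        ┃                       ┃  
        ┃                       ┃  
        ┃                       ┃  
        ┃                       ┃  
        ┃                       ┃  
        ┃                       ┃  
━━━━━━━━━━━━━━━━━━┓━━━━━━━━━━━━━┛  
odal              ┃                
──────────────────┨                
ponent generates q┃                
───────────────┐hr┃                


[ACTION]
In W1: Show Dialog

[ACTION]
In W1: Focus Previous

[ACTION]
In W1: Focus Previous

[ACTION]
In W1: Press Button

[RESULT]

        ┃ FileBrowser           ┃  
        ┠───────────────────────┨  
        ┃> [-] workspace/       ┃  
        ┃    router.md          ┃  
        ┃    tsconfig.json      ┃  
        ┃    [+] tools/         ┃  
        ┃    router.yaml        ┃  
        ┃    types.rs           ┃  
        ┃    parser.h           ┃  
        ┃    client.css         ┃  
        ┃                       ┃  
        ┃                       ┃  
        ┃                       ┃  
        ┃                       ┃  
        ┃                       ┃  
        ┃                       ┃  
        ┃                       ┃  
        ┃                       ┃  
━━━━━━━━━━━━━━━━━━┓━━━━━━━━━━━━━┛  
odal              ┃                
──────────────────┨                
ponent generates q┃                
ess transforms thr┃                


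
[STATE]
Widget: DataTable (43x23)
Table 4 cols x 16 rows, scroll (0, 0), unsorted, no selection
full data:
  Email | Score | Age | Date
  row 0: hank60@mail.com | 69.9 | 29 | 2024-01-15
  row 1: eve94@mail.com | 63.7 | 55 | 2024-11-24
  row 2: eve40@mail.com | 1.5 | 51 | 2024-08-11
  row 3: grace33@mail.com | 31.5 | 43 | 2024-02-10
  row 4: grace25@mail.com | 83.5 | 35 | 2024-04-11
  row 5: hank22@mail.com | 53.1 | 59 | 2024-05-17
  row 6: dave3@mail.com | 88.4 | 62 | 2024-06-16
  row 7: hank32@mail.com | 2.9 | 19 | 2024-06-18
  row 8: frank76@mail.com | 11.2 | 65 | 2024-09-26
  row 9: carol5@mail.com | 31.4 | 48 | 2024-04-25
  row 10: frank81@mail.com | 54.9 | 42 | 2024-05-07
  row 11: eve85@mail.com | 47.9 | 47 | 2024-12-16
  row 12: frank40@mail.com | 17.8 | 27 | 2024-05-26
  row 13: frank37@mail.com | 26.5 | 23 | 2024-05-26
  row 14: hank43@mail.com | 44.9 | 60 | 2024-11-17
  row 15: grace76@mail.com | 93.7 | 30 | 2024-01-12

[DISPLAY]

Email           │Score│Age│Date            
────────────────┼─────┼───┼──────────      
hank60@mail.com │69.9 │29 │2024-01-15      
eve94@mail.com  │63.7 │55 │2024-11-24      
eve40@mail.com  │1.5  │51 │2024-08-11      
grace33@mail.com│31.5 │43 │2024-02-10      
grace25@mail.com│83.5 │35 │2024-04-11      
hank22@mail.com │53.1 │59 │2024-05-17      
dave3@mail.com  │88.4 │62 │2024-06-16      
hank32@mail.com │2.9  │19 │2024-06-18      
frank76@mail.com│11.2 │65 │2024-09-26      
carol5@mail.com │31.4 │48 │2024-04-25      
frank81@mail.com│54.9 │42 │2024-05-07      
eve85@mail.com  │47.9 │47 │2024-12-16      
frank40@mail.com│17.8 │27 │2024-05-26      
frank37@mail.com│26.5 │23 │2024-05-26      
hank43@mail.com │44.9 │60 │2024-11-17      
grace76@mail.com│93.7 │30 │2024-01-12      
                                           
                                           
                                           
                                           
                                           


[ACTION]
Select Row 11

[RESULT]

Email           │Score│Age│Date            
────────────────┼─────┼───┼──────────      
hank60@mail.com │69.9 │29 │2024-01-15      
eve94@mail.com  │63.7 │55 │2024-11-24      
eve40@mail.com  │1.5  │51 │2024-08-11      
grace33@mail.com│31.5 │43 │2024-02-10      
grace25@mail.com│83.5 │35 │2024-04-11      
hank22@mail.com │53.1 │59 │2024-05-17      
dave3@mail.com  │88.4 │62 │2024-06-16      
hank32@mail.com │2.9  │19 │2024-06-18      
frank76@mail.com│11.2 │65 │2024-09-26      
carol5@mail.com │31.4 │48 │2024-04-25      
frank81@mail.com│54.9 │42 │2024-05-07      
>ve85@mail.com  │47.9 │47 │2024-12-16      
frank40@mail.com│17.8 │27 │2024-05-26      
frank37@mail.com│26.5 │23 │2024-05-26      
hank43@mail.com │44.9 │60 │2024-11-17      
grace76@mail.com│93.7 │30 │2024-01-12      
                                           
                                           
                                           
                                           
                                           


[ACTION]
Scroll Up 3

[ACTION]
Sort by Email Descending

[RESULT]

Email          ▼│Score│Age│Date            
────────────────┼─────┼───┼──────────      
hank60@mail.com │69.9 │29 │2024-01-15      
hank43@mail.com │44.9 │60 │2024-11-17      
hank32@mail.com │2.9  │19 │2024-06-18      
hank22@mail.com │53.1 │59 │2024-05-17      
grace76@mail.com│93.7 │30 │2024-01-12      
grace33@mail.com│31.5 │43 │2024-02-10      
grace25@mail.com│83.5 │35 │2024-04-11      
frank81@mail.com│54.9 │42 │2024-05-07      
frank76@mail.com│11.2 │65 │2024-09-26      
frank40@mail.com│17.8 │27 │2024-05-26      
frank37@mail.com│26.5 │23 │2024-05-26      
>ve94@mail.com  │63.7 │55 │2024-11-24      
eve85@mail.com  │47.9 │47 │2024-12-16      
eve40@mail.com  │1.5  │51 │2024-08-11      
dave3@mail.com  │88.4 │62 │2024-06-16      
carol5@mail.com │31.4 │48 │2024-04-25      
                                           
                                           
                                           
                                           
                                           


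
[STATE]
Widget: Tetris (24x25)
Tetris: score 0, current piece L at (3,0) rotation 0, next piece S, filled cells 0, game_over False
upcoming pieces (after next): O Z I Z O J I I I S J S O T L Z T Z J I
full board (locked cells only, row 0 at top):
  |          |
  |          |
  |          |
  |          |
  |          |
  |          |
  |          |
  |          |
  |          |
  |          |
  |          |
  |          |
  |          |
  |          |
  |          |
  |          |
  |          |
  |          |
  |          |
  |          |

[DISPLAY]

     ▒    │Next:        
   ▒▒▒    │ ░░          
          │░░           
          │             
          │             
          │             
          │Score:       
          │0            
          │             
          │             
          │             
          │             
          │             
          │             
          │             
          │             
          │             
          │             
          │             
          │             
          │             
          │             
          │             
          │             
          │             


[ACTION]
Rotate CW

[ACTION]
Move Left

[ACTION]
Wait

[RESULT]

          │Next:        
  ▒       │ ░░          
  ▒       │░░           
  ▒▒      │             
          │             
          │             
          │Score:       
          │0            
          │             
          │             
          │             
          │             
          │             
          │             
          │             
          │             
          │             
          │             
          │             
          │             
          │             
          │             
          │             
          │             
          │             


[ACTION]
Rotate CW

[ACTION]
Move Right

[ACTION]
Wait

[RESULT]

          │Next:        
          │ ░░          
   ▒▒▒    │░░           
   ▒      │             
          │             
          │             
          │Score:       
          │0            
          │             
          │             
          │             
          │             
          │             
          │             
          │             
          │             
          │             
          │             
          │             
          │             
          │             
          │             
          │             
          │             
          │             


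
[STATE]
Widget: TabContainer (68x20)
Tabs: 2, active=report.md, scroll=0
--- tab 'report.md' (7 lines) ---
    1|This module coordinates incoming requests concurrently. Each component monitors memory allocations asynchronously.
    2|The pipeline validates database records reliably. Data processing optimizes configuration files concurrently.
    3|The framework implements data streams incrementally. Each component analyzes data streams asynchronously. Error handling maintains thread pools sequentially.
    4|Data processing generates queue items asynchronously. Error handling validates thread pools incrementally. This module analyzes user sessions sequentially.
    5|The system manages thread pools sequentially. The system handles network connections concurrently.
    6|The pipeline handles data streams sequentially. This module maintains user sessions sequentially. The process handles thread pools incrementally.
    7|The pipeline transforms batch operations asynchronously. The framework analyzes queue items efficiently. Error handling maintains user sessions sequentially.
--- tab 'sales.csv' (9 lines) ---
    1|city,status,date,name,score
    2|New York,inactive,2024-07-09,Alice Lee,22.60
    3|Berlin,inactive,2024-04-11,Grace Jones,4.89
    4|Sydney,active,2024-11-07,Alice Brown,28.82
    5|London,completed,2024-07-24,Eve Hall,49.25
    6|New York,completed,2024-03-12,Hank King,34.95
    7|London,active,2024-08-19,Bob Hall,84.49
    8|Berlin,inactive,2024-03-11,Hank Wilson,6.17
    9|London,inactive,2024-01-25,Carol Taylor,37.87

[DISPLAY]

[report.md]│ sales.csv                                              
────────────────────────────────────────────────────────────────────
This module coordinates incoming requests concurrently. Each compone
The pipeline validates database records reliably. Data processing op
The framework implements data streams incrementally. Each component 
Data processing generates queue items asynchronously. Error handling
The system manages thread pools sequentially. The system handles net
The pipeline handles data streams sequentially. This module maintain
The pipeline transforms batch operations asynchronously. The framewo
                                                                    
                                                                    
                                                                    
                                                                    
                                                                    
                                                                    
                                                                    
                                                                    
                                                                    
                                                                    
                                                                    


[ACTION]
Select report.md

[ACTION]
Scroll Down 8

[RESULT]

[report.md]│ sales.csv                                              
────────────────────────────────────────────────────────────────────
The pipeline transforms batch operations asynchronously. The framewo
                                                                    
                                                                    
                                                                    
                                                                    
                                                                    
                                                                    
                                                                    
                                                                    
                                                                    
                                                                    
                                                                    
                                                                    
                                                                    
                                                                    
                                                                    
                                                                    
                                                                    


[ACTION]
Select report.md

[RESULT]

[report.md]│ sales.csv                                              
────────────────────────────────────────────────────────────────────
This module coordinates incoming requests concurrently. Each compone
The pipeline validates database records reliably. Data processing op
The framework implements data streams incrementally. Each component 
Data processing generates queue items asynchronously. Error handling
The system manages thread pools sequentially. The system handles net
The pipeline handles data streams sequentially. This module maintain
The pipeline transforms batch operations asynchronously. The framewo
                                                                    
                                                                    
                                                                    
                                                                    
                                                                    
                                                                    
                                                                    
                                                                    
                                                                    
                                                                    
                                                                    


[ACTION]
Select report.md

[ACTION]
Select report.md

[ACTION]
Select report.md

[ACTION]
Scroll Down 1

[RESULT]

[report.md]│ sales.csv                                              
────────────────────────────────────────────────────────────────────
The pipeline validates database records reliably. Data processing op
The framework implements data streams incrementally. Each component 
Data processing generates queue items asynchronously. Error handling
The system manages thread pools sequentially. The system handles net
The pipeline handles data streams sequentially. This module maintain
The pipeline transforms batch operations asynchronously. The framewo
                                                                    
                                                                    
                                                                    
                                                                    
                                                                    
                                                                    
                                                                    
                                                                    
                                                                    
                                                                    
                                                                    
                                                                    
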